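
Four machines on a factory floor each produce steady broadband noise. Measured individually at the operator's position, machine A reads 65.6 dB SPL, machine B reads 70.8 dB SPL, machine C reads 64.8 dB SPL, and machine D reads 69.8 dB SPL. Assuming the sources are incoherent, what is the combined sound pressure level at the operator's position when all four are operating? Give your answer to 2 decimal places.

Add the sources as powers (linear), then convert back to dB:
L_total = 10·log₁₀(10^(65.6/10) + 10^(70.8/10) + 10^(64.8/10) + 10^(69.8/10)) = 10·log₁₀(28220000) = 74.51 dB SPL.

74.51 dB SPL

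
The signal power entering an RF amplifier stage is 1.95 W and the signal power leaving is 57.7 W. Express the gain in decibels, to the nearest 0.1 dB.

14.7 dB

Power ratio → dB uses the 10·log₁₀ form:
10·log₁₀(57.7/1.95) = 10·log₁₀(29.59) = 14.7 dB.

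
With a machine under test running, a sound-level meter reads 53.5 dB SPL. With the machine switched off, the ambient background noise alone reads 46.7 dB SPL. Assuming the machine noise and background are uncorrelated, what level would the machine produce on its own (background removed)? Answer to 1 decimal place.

52.5 dB SPL

Background correction is a power subtraction:
L_src = 10·log₁₀(10^(53.5/10) − 10^(46.7/10)) = 10·log₁₀(177100) = 52.5 dB SPL.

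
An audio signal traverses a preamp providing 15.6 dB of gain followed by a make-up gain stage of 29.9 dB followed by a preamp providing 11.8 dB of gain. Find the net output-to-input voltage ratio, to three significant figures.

Net gain = 15.6 + 29.9 + 11.8 = 57.3 dB.
Voltage ratio = 10^(57.3/20) = 733.

733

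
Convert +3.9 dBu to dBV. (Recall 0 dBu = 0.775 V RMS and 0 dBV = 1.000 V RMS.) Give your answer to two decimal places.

The offset between the scales is 20·log₁₀(0.775/1.000) = −2.214 dB.
So dBV = +3.9 − 2.214 = +1.69 dBV.

+1.69 dBV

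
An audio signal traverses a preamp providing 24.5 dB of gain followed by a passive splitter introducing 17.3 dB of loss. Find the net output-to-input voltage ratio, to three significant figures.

Net gain = 24.5 + (−17.3) = 7.2 dB.
Voltage ratio = 10^(7.2/20) = 2.29.

2.29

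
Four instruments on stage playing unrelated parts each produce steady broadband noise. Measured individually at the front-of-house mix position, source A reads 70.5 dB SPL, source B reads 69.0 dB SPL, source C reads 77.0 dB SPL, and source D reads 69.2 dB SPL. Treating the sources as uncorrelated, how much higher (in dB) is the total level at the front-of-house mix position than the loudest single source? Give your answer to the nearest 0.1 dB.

Incoherent sources sum as intensities:
L_total = 10·log₁₀(10^(70.5/10) + 10^(69.0/10) + 10^(77.0/10) + 10^(69.2/10)) = 78.90 dB SPL.
Excess over the loudest (77.0 dB): 78.90 − 77.0 = 1.9 dB.

1.9 dB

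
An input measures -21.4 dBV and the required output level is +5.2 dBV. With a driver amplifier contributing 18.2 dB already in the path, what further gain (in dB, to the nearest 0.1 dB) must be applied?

8.4 dB

The required make-up gain is the shortfall in the dB sum.
G = +5.2 − (-21.4) − 18.2 = 8.4 dB.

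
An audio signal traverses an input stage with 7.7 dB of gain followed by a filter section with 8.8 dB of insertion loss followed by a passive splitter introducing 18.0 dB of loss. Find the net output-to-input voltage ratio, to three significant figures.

0.111

Net gain = 7.7 + (−8.8) + (−18.0) = -19.1 dB.
Voltage ratio = 10^(-19.1/20) = 0.111.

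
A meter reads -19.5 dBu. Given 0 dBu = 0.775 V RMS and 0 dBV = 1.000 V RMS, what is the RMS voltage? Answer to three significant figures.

V = 0.775 V × 10^(-19.5/20).
= 0.775 × 0.1059 = 0.0821 V.

0.0821 V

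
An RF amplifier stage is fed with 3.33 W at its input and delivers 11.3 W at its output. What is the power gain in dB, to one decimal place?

For a power ratio, dB = 10·log₁₀(P₂/P₁).
10·log₁₀(11.3/3.33) = 10·log₁₀(3.393) = 5.3 dB.

5.3 dB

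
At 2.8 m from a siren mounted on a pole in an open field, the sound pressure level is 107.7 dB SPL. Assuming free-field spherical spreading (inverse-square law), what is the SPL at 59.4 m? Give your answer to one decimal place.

81.2 dB SPL

Free-field point source: level drops by 20·log₁₀ of the distance ratio.
ΔL = −20·log₁₀(59.4/2.8) = -26.53 dB, so L₂ = 107.7 + (-26.53) = 81.2 dB SPL.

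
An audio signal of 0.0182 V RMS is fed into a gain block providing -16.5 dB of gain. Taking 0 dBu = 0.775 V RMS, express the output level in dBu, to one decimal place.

Input level: 20·log₁₀(0.0182/0.775) = -32.58 dBu.
Output: -32.58 − 16.5 = -49.1 dBu.

-49.1 dBu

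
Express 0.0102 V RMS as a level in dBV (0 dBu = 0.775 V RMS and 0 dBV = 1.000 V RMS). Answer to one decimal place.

-39.8 dBV

dBV = 20·log₁₀(V / 1.000 V).
20·log₁₀(0.0102/1.000) = -39.8 dBV.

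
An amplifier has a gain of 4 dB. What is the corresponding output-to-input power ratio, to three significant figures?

2.51

Power ratio = 10^(dB/10).
10^(4/10) = 10^(0.4000) = 2.51.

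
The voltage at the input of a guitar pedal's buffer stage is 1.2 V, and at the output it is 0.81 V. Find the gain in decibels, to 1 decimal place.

-3.4 dB

Voltage is an amplitude quantity, so gain = 20·log₁₀(V_out/V_in).
20·log₁₀(0.81/1.2) = 20·log₁₀(0.6750) = -3.4 dB.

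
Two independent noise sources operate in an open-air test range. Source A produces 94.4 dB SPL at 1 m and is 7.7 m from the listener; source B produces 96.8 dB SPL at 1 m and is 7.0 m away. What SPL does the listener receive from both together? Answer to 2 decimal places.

At the listener: L_A = 94.4 − 20·log₁₀(7.7) = 76.670 dB; L_B = 96.8 − 20·log₁₀(7.0) = 79.898 dB.
Combined: 10·log₁₀(10^(76.670/10)+10^(79.898/10)) = 81.59 dB SPL.

81.59 dB SPL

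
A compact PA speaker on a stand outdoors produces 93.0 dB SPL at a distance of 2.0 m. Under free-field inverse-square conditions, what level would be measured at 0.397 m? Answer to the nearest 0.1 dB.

Inverse-square spreading gives ΔL = −20·log₁₀(d₂/d₁).
ΔL = −20·log₁₀(0.397/2.0) = 14.04 dB, so L₂ = 93.0 + (14.04) = 107.0 dB SPL.

107.0 dB SPL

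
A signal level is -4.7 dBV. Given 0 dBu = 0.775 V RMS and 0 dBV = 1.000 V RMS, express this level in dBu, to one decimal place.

-2.5 dBu

The offset between the scales is 20·log₁₀(0.775/1.000) = −2.214 dB.
So dBu = -4.7 + 2.214 = -2.5 dBu.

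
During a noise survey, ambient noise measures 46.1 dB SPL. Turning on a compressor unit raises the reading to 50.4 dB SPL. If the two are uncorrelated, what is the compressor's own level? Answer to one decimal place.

Remove the background by subtracting linear intensities:
L_src = 10·log₁₀(10^(50.4/10) − 10^(46.1/10)) = 10·log₁₀(68910) = 48.4 dB SPL.

48.4 dB SPL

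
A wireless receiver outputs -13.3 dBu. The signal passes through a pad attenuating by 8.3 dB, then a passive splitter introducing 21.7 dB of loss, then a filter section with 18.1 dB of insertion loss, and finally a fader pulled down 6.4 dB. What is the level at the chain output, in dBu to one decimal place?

In dB, series stages simply add:
-13.3 − 8.3 − 21.7 − 18.1 − 6.4 = -67.8 dBu.

-67.8 dBu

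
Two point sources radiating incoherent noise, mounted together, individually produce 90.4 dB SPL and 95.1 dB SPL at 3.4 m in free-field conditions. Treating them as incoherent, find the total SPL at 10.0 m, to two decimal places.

Combined at 3.4 m: 10·log₁₀(10^(90.4/10)+10^(95.1/10)) = 96.367 dB SPL.
Then apply −20·log₁₀(10.0/3.4) = -9.370 dB → 87.00 dB SPL.

87.00 dB SPL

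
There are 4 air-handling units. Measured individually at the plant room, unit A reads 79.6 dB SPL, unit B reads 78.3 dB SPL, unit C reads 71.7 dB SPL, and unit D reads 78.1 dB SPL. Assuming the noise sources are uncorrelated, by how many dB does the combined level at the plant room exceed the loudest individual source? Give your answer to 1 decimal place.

Uncorrelated sources add in intensity (power), not in dB.
L_total = 10·log₁₀(10^(79.6/10) + 10^(78.3/10) + 10^(71.7/10) + 10^(78.1/10)) = 83.77 dB SPL.
Excess over the loudest (79.6 dB): 83.77 − 79.6 = 4.2 dB.

4.2 dB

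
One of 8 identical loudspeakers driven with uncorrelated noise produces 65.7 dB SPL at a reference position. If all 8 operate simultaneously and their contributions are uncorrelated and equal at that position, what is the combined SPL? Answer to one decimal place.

74.7 dB SPL

8 equal incoherent sources raise the level by 10·log₁₀(8) = 9.03 dB.
L_total = 65.7 + 9.03 = 74.7 dB SPL.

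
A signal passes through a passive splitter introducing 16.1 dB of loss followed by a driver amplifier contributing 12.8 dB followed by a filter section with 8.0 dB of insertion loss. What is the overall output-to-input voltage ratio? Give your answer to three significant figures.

Net gain = (−16.1) + 12.8 + (−8.0) = -11.3 dB.
Voltage ratio = 10^(-11.3/20) = 0.272.

0.272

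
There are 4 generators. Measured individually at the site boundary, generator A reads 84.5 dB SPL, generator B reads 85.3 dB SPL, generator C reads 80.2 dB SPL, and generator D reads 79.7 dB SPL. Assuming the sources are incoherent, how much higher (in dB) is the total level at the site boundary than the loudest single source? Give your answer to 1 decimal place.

3.8 dB

Uncorrelated sources add in intensity (power), not in dB.
L_total = 10·log₁₀(10^(84.5/10) + 10^(85.3/10) + 10^(80.2/10) + 10^(79.7/10)) = 89.13 dB SPL.
Excess over the loudest (85.3 dB): 89.13 − 85.3 = 3.8 dB.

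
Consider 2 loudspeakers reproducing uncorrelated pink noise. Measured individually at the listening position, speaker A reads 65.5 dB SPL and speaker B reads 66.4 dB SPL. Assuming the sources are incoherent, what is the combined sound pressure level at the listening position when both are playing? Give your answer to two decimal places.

Uncorrelated sources add in intensity (power), not in dB.
L_total = 10·log₁₀(10^(65.5/10) + 10^(66.4/10)) = 10·log₁₀(7913000) = 68.98 dB SPL.

68.98 dB SPL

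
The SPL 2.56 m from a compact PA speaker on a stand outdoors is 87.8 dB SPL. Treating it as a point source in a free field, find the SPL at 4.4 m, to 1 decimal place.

For a point source in a free field, ΔL = −20·log₁₀(d₂/d₁).
ΔL = −20·log₁₀(4.4/2.56) = -4.70 dB, so L₂ = 87.8 + (-4.70) = 83.1 dB SPL.

83.1 dB SPL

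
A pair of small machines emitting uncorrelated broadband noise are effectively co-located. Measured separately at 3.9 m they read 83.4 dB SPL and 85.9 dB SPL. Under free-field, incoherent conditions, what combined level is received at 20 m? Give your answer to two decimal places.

73.64 dB SPL

Combined at 3.9 m: 10·log₁₀(10^(83.4/10)+10^(85.9/10)) = 87.838 dB SPL.
Then apply −20·log₁₀(20/3.9) = -14.199 dB → 73.64 dB SPL.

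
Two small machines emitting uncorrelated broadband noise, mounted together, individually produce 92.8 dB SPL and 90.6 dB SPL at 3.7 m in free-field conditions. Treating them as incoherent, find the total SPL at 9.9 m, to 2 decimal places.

Combined at 3.7 m: 10·log₁₀(10^(92.8/10)+10^(90.6/10)) = 94.848 dB SPL.
Then apply −20·log₁₀(9.9/3.7) = -8.549 dB → 86.30 dB SPL.

86.30 dB SPL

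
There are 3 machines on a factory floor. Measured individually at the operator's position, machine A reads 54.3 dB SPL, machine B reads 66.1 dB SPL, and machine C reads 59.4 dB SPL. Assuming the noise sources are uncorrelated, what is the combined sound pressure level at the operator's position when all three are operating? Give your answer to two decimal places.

Incoherent sources sum as intensities:
L_total = 10·log₁₀(10^(54.3/10) + 10^(66.1/10) + 10^(59.4/10)) = 10·log₁₀(5214000) = 67.17 dB SPL.

67.17 dB SPL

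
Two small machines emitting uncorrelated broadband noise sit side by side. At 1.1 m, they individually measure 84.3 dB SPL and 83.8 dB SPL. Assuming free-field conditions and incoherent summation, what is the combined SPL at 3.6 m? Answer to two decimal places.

Combined at 1.1 m: 10·log₁₀(10^(84.3/10)+10^(83.8/10)) = 87.067 dB SPL.
Then apply −20·log₁₀(3.6/1.1) = -10.298 dB → 76.77 dB SPL.

76.77 dB SPL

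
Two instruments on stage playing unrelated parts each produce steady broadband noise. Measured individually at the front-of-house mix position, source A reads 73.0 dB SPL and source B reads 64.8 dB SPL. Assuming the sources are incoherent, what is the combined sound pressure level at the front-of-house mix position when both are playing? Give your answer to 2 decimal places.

Add the sources as powers (linear), then convert back to dB:
L_total = 10·log₁₀(10^(73.0/10) + 10^(64.8/10)) = 10·log₁₀(22970000) = 73.61 dB SPL.

73.61 dB SPL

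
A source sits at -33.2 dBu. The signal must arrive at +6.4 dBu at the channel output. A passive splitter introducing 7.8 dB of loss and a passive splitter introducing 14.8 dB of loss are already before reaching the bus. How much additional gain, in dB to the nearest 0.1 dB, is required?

The required make-up gain is the shortfall in the dB sum.
G = +6.4 − (-33.2) + 7.8 + 14.8 = 62.2 dB.

62.2 dB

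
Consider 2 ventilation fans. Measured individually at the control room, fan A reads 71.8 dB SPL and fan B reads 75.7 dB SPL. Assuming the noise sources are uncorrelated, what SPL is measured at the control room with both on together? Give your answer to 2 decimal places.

Uncorrelated sources add in intensity (power), not in dB.
L_total = 10·log₁₀(10^(71.8/10) + 10^(75.7/10)) = 10·log₁₀(52290000) = 77.18 dB SPL.

77.18 dB SPL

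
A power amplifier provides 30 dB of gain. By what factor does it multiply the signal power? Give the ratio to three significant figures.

Power ratio = 10^(dB/10).
10^(30/10) = 10^(3.000) = 1000.

1000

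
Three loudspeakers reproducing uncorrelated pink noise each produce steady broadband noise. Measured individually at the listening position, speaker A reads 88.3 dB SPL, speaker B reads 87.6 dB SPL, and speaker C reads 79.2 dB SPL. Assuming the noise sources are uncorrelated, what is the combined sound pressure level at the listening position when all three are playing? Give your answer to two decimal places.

91.25 dB SPL

Add the sources as powers (linear), then convert back to dB:
L_total = 10·log₁₀(10^(88.3/10) + 10^(87.6/10) + 10^(79.2/10)) = 10·log₁₀(1335000000) = 91.25 dB SPL.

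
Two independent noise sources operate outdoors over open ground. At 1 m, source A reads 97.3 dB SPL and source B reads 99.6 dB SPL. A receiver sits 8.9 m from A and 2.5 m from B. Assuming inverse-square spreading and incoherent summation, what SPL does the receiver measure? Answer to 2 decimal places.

At the listener: L_A = 97.3 − 20·log₁₀(8.9) = 78.312 dB; L_B = 99.6 − 20·log₁₀(2.5) = 91.641 dB.
Combined: 10·log₁₀(10^(78.312/10)+10^(91.641/10)) = 91.84 dB SPL.

91.84 dB SPL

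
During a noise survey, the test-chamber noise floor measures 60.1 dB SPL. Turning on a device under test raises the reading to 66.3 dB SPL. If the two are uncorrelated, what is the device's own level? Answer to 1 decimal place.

Subtract intensities: L_src = 10·log₁₀(10^(L_total/10) − 10^(L_bg/10)).
L_src = 10·log₁₀(10^(66.3/10) − 10^(60.1/10)) = 10·log₁₀(3243000) = 65.1 dB SPL.

65.1 dB SPL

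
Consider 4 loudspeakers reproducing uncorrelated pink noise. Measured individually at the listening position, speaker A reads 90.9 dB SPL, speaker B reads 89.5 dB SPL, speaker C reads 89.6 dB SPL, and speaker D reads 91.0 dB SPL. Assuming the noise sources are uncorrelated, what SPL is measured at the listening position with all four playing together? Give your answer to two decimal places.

Add the sources as powers (linear), then convert back to dB:
L_total = 10·log₁₀(10^(90.9/10) + 10^(89.5/10) + 10^(89.6/10) + 10^(91.0/10)) = 10·log₁₀(4292000000) = 96.33 dB SPL.

96.33 dB SPL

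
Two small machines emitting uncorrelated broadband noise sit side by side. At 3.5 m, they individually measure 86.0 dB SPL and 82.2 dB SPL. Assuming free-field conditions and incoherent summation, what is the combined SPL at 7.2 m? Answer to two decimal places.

81.25 dB SPL

Combined at 3.5 m: 10·log₁₀(10^(86.0/10)+10^(82.2/10)) = 87.513 dB SPL.
Then apply −20·log₁₀(7.2/3.5) = -6.265 dB → 81.25 dB SPL.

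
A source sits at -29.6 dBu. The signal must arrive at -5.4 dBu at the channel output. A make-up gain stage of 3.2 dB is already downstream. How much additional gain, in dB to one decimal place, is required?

The required make-up gain is the shortfall in the dB sum.
G = -5.4 − (-29.6) − 3.2 = 21.0 dB.

21.0 dB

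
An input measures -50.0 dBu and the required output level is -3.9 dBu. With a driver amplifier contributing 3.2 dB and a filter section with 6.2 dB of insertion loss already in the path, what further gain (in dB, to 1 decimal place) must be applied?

The required make-up gain is the shortfall in the dB sum.
G = -3.9 − (-50.0) − 3.2 + 6.2 = 49.1 dB.

49.1 dB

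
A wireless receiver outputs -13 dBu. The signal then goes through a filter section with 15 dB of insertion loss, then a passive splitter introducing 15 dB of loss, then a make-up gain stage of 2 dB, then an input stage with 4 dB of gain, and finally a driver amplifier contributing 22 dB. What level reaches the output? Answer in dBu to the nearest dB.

-15 dBu

Gain stages sum in dB:
-13 − 15 − 15 + 2 + 4 + 22 = -15 dBu.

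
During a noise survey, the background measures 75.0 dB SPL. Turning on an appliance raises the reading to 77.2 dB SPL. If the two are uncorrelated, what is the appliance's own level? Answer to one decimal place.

Remove the background by subtracting linear intensities:
L_src = 10·log₁₀(10^(77.2/10) − 10^(75.0/10)) = 10·log₁₀(20860000) = 73.2 dB SPL.

73.2 dB SPL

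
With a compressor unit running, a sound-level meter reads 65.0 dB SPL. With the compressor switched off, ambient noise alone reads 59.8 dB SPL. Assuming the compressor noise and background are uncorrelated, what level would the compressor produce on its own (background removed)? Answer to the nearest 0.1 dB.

63.4 dB SPL

Background correction is a power subtraction:
L_src = 10·log₁₀(10^(65.0/10) − 10^(59.8/10)) = 10·log₁₀(2207000) = 63.4 dB SPL.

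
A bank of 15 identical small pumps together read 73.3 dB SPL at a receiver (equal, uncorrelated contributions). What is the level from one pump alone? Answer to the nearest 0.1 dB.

15 equal incoherent sources add 10·log₁₀(15) = 11.76 dB over one source.
L_one = 73.3 − 11.76 = 61.5 dB SPL.

61.5 dB SPL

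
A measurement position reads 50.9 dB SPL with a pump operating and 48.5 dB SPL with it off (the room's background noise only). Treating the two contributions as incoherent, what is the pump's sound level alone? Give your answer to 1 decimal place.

47.2 dB SPL

Remove the background by subtracting linear intensities:
L_src = 10·log₁₀(10^(50.9/10) − 10^(48.5/10)) = 10·log₁₀(52230) = 47.2 dB SPL.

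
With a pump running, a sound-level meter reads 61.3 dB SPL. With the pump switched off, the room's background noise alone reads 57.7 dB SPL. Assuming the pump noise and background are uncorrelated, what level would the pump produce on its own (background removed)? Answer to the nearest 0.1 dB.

Subtract intensities: L_src = 10·log₁₀(10^(L_total/10) − 10^(L_bg/10)).
L_src = 10·log₁₀(10^(61.3/10) − 10^(57.7/10)) = 10·log₁₀(760100) = 58.8 dB SPL.

58.8 dB SPL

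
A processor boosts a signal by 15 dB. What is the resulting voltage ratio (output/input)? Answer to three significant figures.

Voltage ratio = 10^(dB/20).
10^(15/20) = 10^(0.7500) = 5.62.

5.62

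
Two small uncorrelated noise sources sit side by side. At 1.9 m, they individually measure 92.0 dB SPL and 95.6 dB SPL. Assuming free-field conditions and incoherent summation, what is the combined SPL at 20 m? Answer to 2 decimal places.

Combined at 1.9 m: 10·log₁₀(10^(92.0/10)+10^(95.6/10)) = 97.173 dB SPL.
Then apply −20·log₁₀(20/1.9) = -20.446 dB → 76.73 dB SPL.

76.73 dB SPL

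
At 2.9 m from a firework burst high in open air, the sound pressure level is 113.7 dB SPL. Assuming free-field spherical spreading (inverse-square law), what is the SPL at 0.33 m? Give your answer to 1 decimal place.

132.6 dB SPL

For a point source in a free field, ΔL = −20·log₁₀(d₂/d₁).
ΔL = −20·log₁₀(0.33/2.9) = 18.88 dB, so L₂ = 113.7 + (18.88) = 132.6 dB SPL.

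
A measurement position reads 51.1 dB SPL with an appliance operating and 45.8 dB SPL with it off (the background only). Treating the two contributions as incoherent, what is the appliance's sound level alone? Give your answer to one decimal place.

Subtract intensities: L_src = 10·log₁₀(10^(L_total/10) − 10^(L_bg/10)).
L_src = 10·log₁₀(10^(51.1/10) − 10^(45.8/10)) = 10·log₁₀(90810) = 49.6 dB SPL.

49.6 dB SPL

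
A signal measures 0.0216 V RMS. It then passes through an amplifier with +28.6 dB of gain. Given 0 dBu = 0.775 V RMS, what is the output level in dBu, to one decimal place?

-2.5 dBu

Input level: 20·log₁₀(0.0216/0.775) = -31.10 dBu.
Output: -31.10 + 28.6 = -2.5 dBu.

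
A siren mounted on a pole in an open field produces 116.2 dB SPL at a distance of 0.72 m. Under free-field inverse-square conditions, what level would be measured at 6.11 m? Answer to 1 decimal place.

97.6 dB SPL

Free-field point source: level drops by 20·log₁₀ of the distance ratio.
ΔL = −20·log₁₀(6.11/0.72) = -18.57 dB, so L₂ = 116.2 + (-18.57) = 97.6 dB SPL.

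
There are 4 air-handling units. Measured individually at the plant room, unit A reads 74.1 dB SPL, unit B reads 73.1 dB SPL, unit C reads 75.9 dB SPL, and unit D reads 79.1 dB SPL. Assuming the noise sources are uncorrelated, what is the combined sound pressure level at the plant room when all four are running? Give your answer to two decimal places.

82.21 dB SPL

Add the sources as powers (linear), then convert back to dB:
L_total = 10·log₁₀(10^(74.1/10) + 10^(73.1/10) + 10^(75.9/10) + 10^(79.1/10)) = 10·log₁₀(166300000) = 82.21 dB SPL.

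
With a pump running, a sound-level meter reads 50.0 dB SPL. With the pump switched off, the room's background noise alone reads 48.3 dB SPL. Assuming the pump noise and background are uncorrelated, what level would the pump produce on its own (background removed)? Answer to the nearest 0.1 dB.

45.1 dB SPL

Remove the background by subtracting linear intensities:
L_src = 10·log₁₀(10^(50.0/10) − 10^(48.3/10)) = 10·log₁₀(32390) = 45.1 dB SPL.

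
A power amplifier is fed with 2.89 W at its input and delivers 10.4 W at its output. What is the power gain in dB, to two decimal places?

Power is a power quantity, so gain = 10·log₁₀(P_out/P_in).
10·log₁₀(10.4/2.89) = 10·log₁₀(3.599) = 5.56 dB.

5.56 dB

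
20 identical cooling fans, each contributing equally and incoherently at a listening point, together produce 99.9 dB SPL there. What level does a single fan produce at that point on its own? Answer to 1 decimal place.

20 equal incoherent sources add 10·log₁₀(20) = 13.01 dB over one source.
L_one = 99.9 − 13.01 = 86.9 dB SPL.

86.9 dB SPL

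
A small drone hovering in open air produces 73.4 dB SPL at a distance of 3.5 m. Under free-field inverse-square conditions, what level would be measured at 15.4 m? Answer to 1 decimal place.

60.5 dB SPL

Free-field point source: level drops by 20·log₁₀ of the distance ratio.
ΔL = −20·log₁₀(15.4/3.5) = -12.87 dB, so L₂ = 73.4 + (-12.87) = 60.5 dB SPL.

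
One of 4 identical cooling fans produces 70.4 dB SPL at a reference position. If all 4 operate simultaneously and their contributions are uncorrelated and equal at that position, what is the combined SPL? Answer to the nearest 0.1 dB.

76.4 dB SPL

4 equal incoherent sources raise the level by 10·log₁₀(4) = 6.02 dB.
L_total = 70.4 + 6.02 = 76.4 dB SPL.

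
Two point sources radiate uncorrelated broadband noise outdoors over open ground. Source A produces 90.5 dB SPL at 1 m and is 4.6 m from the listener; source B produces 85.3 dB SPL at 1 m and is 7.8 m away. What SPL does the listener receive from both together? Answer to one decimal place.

At the listener: L_A = 90.5 − 20·log₁₀(4.6) = 77.24 dB; L_B = 85.3 − 20·log₁₀(7.8) = 67.46 dB.
Combined: 10·log₁₀(10^(77.24/10)+10^(67.46/10)) = 77.7 dB SPL.

77.7 dB SPL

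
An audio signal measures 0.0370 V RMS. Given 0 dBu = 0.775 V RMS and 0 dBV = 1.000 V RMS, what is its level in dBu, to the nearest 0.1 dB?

dBu = 20·log₁₀(V / 0.775 V).
20·log₁₀(0.0370/0.775) = -26.4 dBu.

-26.4 dBu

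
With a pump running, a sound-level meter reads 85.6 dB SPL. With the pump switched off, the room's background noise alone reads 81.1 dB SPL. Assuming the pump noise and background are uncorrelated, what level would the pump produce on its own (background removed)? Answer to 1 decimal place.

83.7 dB SPL

Background correction is a power subtraction:
L_src = 10·log₁₀(10^(85.6/10) − 10^(81.1/10)) = 10·log₁₀(234300000) = 83.7 dB SPL.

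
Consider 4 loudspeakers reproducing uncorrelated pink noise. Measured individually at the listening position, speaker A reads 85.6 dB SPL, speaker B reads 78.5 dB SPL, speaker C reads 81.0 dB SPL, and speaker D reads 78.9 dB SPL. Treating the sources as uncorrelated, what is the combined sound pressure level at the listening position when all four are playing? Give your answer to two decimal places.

88.04 dB SPL

Add the sources as powers (linear), then convert back to dB:
L_total = 10·log₁₀(10^(85.6/10) + 10^(78.5/10) + 10^(81.0/10) + 10^(78.9/10)) = 10·log₁₀(637400000) = 88.04 dB SPL.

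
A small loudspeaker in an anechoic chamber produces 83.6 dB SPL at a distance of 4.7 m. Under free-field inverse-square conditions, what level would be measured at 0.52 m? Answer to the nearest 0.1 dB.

102.7 dB SPL

Inverse-square spreading gives ΔL = −20·log₁₀(d₂/d₁).
ΔL = −20·log₁₀(0.52/4.7) = 19.12 dB, so L₂ = 83.6 + (19.12) = 102.7 dB SPL.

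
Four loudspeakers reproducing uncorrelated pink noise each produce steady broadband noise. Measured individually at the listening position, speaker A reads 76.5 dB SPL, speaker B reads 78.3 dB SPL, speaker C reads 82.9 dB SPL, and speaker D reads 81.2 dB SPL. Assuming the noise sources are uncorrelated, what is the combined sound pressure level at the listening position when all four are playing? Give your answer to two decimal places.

86.43 dB SPL

Incoherent sources sum as intensities:
L_total = 10·log₁₀(10^(76.5/10) + 10^(78.3/10) + 10^(82.9/10) + 10^(81.2/10)) = 10·log₁₀(439100000) = 86.43 dB SPL.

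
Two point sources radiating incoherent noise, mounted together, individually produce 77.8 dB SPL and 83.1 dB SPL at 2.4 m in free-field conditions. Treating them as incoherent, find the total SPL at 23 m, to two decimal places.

64.59 dB SPL

Combined at 2.4 m: 10·log₁₀(10^(77.8/10)+10^(83.1/10)) = 84.223 dB SPL.
Then apply −20·log₁₀(23/2.4) = -19.630 dB → 64.59 dB SPL.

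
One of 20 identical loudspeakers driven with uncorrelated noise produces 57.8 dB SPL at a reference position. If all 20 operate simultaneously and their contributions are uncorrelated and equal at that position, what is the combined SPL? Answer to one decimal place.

70.8 dB SPL

20 equal incoherent sources raise the level by 10·log₁₀(20) = 13.01 dB.
L_total = 57.8 + 13.01 = 70.8 dB SPL.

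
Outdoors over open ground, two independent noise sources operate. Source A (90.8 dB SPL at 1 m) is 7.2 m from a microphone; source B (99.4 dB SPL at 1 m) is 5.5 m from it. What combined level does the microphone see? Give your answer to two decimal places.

84.93 dB SPL

At the listener: L_A = 90.8 − 20·log₁₀(7.2) = 73.653 dB; L_B = 99.4 − 20·log₁₀(5.5) = 84.593 dB.
Combined: 10·log₁₀(10^(73.653/10)+10^(84.593/10)) = 84.93 dB SPL.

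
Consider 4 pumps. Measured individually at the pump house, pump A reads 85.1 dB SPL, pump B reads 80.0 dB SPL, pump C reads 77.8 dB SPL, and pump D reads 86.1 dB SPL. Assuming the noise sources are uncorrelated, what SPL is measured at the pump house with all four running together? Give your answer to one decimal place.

Incoherent sources sum as intensities:
L_total = 10·log₁₀(10^(85.1/10) + 10^(80.0/10) + 10^(77.8/10) + 10^(86.1/10)) = 10·log₁₀(891200000) = 89.5 dB SPL.

89.5 dB SPL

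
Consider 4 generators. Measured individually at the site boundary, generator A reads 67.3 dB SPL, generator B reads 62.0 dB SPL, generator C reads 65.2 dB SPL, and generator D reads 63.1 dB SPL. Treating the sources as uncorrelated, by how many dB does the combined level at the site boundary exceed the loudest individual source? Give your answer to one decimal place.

3.6 dB

Uncorrelated sources add in intensity (power), not in dB.
L_total = 10·log₁₀(10^(67.3/10) + 10^(62.0/10) + 10^(65.2/10) + 10^(63.1/10)) = 70.90 dB SPL.
Excess over the loudest (67.3 dB): 70.90 − 67.3 = 3.6 dB.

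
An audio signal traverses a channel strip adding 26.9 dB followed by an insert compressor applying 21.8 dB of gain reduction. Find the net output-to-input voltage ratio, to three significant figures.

1.80

Net gain = 26.9 + (−21.8) = 5.1 dB.
Voltage ratio = 10^(5.1/20) = 1.80.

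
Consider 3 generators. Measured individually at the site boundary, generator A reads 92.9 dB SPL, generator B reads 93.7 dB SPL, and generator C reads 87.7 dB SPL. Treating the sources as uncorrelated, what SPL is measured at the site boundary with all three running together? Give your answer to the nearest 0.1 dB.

96.9 dB SPL

Add the sources as powers (linear), then convert back to dB:
L_total = 10·log₁₀(10^(92.9/10) + 10^(93.7/10) + 10^(87.7/10)) = 10·log₁₀(4883000000) = 96.9 dB SPL.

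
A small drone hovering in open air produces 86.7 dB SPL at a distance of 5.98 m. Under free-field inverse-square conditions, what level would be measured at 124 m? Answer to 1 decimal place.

60.4 dB SPL

Free-field point source: level drops by 20·log₁₀ of the distance ratio.
ΔL = −20·log₁₀(124/5.98) = -26.33 dB, so L₂ = 86.7 + (-26.33) = 60.4 dB SPL.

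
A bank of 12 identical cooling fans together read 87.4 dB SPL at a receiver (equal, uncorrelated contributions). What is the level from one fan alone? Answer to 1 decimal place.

76.6 dB SPL

12 equal incoherent sources add 10·log₁₀(12) = 10.79 dB over one source.
L_one = 87.4 − 10.79 = 76.6 dB SPL.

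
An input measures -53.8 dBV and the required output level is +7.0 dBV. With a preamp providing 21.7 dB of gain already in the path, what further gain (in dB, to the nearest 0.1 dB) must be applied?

The required make-up gain is the shortfall in the dB sum.
G = +7.0 − (-53.8) − 21.7 = 39.1 dB.

39.1 dB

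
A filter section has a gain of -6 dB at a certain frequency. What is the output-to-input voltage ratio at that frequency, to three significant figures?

0.501

Voltage ratio = 10^(dB/20).
10^(-6/20) = 10^(-0.3000) = 0.501.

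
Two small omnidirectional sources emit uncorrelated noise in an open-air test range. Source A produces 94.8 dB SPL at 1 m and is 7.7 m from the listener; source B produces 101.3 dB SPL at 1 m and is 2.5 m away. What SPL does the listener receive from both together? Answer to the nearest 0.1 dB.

At the listener: L_A = 94.8 − 20·log₁₀(7.7) = 77.07 dB; L_B = 101.3 − 20·log₁₀(2.5) = 93.34 dB.
Combined: 10·log₁₀(10^(77.07/10)+10^(93.34/10)) = 93.4 dB SPL.

93.4 dB SPL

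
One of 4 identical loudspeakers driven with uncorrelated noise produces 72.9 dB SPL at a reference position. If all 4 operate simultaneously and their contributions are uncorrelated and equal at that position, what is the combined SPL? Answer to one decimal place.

78.9 dB SPL

4 equal incoherent sources raise the level by 10·log₁₀(4) = 6.02 dB.
L_total = 72.9 + 6.02 = 78.9 dB SPL.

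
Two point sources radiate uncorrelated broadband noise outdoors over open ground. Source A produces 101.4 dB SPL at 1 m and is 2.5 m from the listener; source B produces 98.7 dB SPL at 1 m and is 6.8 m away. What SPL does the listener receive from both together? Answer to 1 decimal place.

At the listener: L_A = 101.4 − 20·log₁₀(2.5) = 93.44 dB; L_B = 98.7 − 20·log₁₀(6.8) = 82.05 dB.
Combined: 10·log₁₀(10^(93.44/10)+10^(82.05/10)) = 93.7 dB SPL.

93.7 dB SPL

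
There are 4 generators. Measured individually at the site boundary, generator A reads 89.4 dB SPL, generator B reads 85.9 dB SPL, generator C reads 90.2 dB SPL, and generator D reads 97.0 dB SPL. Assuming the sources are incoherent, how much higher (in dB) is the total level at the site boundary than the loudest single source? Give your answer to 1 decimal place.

1.6 dB

Uncorrelated sources add in intensity (power), not in dB.
L_total = 10·log₁₀(10^(89.4/10) + 10^(85.9/10) + 10^(90.2/10) + 10^(97.0/10)) = 98.64 dB SPL.
Excess over the loudest (97.0 dB): 98.64 − 97.0 = 1.6 dB.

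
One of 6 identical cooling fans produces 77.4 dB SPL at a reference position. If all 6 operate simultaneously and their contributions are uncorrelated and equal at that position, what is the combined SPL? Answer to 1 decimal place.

6 equal incoherent sources raise the level by 10·log₁₀(6) = 7.78 dB.
L_total = 77.4 + 7.78 = 85.2 dB SPL.

85.2 dB SPL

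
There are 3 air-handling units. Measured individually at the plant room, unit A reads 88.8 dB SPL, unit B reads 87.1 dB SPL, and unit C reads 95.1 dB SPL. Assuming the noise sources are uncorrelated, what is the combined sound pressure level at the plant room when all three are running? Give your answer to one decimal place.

96.5 dB SPL

Add the sources as powers (linear), then convert back to dB:
L_total = 10·log₁₀(10^(88.8/10) + 10^(87.1/10) + 10^(95.1/10)) = 10·log₁₀(4507000000) = 96.5 dB SPL.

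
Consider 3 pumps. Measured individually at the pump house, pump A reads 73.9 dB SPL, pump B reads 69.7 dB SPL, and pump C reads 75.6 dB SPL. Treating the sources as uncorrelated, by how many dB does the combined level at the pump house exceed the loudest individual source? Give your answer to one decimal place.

Uncorrelated sources add in intensity (power), not in dB.
L_total = 10·log₁₀(10^(73.9/10) + 10^(69.7/10) + 10^(75.6/10)) = 78.46 dB SPL.
Excess over the loudest (75.6 dB): 78.46 − 75.6 = 2.9 dB.

2.9 dB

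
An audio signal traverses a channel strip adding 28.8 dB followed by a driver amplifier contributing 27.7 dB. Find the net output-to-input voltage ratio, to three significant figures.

Net gain = 28.8 + 27.7 = 56.5 dB.
Voltage ratio = 10^(56.5/20) = 668.

668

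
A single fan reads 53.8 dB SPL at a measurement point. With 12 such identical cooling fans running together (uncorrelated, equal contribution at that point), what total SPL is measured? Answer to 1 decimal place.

64.6 dB SPL

12 equal incoherent sources raise the level by 10·log₁₀(12) = 10.79 dB.
L_total = 53.8 + 10.79 = 64.6 dB SPL.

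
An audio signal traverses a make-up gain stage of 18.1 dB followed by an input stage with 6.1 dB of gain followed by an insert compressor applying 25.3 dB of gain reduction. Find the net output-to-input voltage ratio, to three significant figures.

Net gain = 18.1 + 6.1 + (−25.3) = -1.1 dB.
Voltage ratio = 10^(-1.1/20) = 0.881.

0.881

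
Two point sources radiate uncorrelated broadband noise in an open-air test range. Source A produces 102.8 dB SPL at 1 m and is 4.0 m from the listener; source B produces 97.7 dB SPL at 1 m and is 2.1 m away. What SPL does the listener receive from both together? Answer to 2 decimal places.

At the listener: L_A = 102.8 − 20·log₁₀(4.0) = 90.759 dB; L_B = 97.7 − 20·log₁₀(2.1) = 91.256 dB.
Combined: 10·log₁₀(10^(90.759/10)+10^(91.256/10)) = 94.02 dB SPL.

94.02 dB SPL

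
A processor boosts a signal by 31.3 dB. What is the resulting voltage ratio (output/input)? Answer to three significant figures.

36.7

Voltage ratio = 10^(dB/20).
10^(31.3/20) = 10^(1.565) = 36.7.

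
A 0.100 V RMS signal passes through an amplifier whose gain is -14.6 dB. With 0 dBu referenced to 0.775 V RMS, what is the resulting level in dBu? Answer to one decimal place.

Input level: 20·log₁₀(0.100/0.775) = -17.79 dBu.
Output: -17.79 − 14.6 = -32.4 dBu.

-32.4 dBu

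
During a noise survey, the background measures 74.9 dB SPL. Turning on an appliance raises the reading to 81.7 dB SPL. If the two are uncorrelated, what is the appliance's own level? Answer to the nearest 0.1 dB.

80.7 dB SPL

Remove the background by subtracting linear intensities:
L_src = 10·log₁₀(10^(81.7/10) − 10^(74.9/10)) = 10·log₁₀(117000000) = 80.7 dB SPL.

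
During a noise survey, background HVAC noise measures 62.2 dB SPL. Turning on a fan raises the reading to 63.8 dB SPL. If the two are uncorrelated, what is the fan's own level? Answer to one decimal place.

58.7 dB SPL

Subtract intensities: L_src = 10·log₁₀(10^(L_total/10) − 10^(L_bg/10)).
L_src = 10·log₁₀(10^(63.8/10) − 10^(62.2/10)) = 10·log₁₀(739200) = 58.7 dB SPL.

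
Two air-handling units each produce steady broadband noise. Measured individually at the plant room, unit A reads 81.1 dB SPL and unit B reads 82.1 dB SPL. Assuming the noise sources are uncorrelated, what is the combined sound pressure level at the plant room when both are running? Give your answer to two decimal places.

Uncorrelated sources add in intensity (power), not in dB.
L_total = 10·log₁₀(10^(81.1/10) + 10^(82.1/10)) = 10·log₁₀(291000000) = 84.64 dB SPL.

84.64 dB SPL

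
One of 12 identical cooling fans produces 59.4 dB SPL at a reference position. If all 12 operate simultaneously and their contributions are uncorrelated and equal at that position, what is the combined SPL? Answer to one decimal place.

12 equal incoherent sources raise the level by 10·log₁₀(12) = 10.79 dB.
L_total = 59.4 + 10.79 = 70.2 dB SPL.

70.2 dB SPL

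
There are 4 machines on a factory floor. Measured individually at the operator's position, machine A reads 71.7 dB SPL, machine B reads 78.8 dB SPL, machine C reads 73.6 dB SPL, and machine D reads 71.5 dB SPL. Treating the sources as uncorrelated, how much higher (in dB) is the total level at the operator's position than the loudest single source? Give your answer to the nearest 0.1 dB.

Add the sources as powers (linear), then convert back to dB:
L_total = 10·log₁₀(10^(71.7/10) + 10^(78.8/10) + 10^(73.6/10) + 10^(71.5/10)) = 81.06 dB SPL.
Excess over the loudest (78.8 dB): 81.06 − 78.8 = 2.3 dB.

2.3 dB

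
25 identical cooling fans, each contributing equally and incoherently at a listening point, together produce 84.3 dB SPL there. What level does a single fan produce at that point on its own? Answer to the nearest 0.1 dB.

70.3 dB SPL

25 equal incoherent sources add 10·log₁₀(25) = 13.98 dB over one source.
L_one = 84.3 − 13.98 = 70.3 dB SPL.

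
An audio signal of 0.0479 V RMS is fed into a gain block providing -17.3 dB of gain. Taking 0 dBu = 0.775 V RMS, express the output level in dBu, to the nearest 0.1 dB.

-41.5 dBu

Input level: 20·log₁₀(0.0479/0.775) = -24.18 dBu.
Output: -24.18 − 17.3 = -41.5 dBu.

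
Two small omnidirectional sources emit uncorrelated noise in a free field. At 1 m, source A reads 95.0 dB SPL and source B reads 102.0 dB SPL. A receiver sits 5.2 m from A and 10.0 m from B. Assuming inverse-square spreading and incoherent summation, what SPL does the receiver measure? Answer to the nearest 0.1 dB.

At the listener: L_A = 95.0 − 20·log₁₀(5.2) = 80.68 dB; L_B = 102.0 − 20·log₁₀(10.0) = 82.00 dB.
Combined: 10·log₁₀(10^(80.68/10)+10^(82.00/10)) = 84.4 dB SPL.

84.4 dB SPL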